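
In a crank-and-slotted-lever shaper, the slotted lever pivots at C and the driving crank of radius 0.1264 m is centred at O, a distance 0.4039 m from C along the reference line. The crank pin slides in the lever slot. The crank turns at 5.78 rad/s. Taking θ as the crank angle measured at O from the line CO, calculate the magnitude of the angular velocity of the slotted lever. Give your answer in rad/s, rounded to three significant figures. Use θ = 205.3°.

ω = 5.78 rad/s
Crank pin A relative to C: A = (d + r cosθ, r sinθ); lever angle φ = atan2(r sinθ, d + r cosθ).
Differentiating tanφ: φ̇ = rω(d cosθ + r)/(d² + r² + 2dr cosθ).
d² + r² + 2dr cosθ = |CA|² = 0.0868 m²;  d cosθ + r = -0.23876 m.
|ω_lever| = |0.1264·5.78·-0.23876| / 0.0868 = 2.0096 rad/s.

2.01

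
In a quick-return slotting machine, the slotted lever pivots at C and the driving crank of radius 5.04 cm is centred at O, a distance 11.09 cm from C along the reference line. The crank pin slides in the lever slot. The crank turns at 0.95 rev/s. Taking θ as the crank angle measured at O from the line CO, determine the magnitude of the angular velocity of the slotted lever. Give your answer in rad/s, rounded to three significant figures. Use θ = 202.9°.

ω = 5.969 rad/s (from 0.95 rev/s).
Crank pin A relative to C: A = (d + r cosθ, r sinθ); lever angle φ = atan2(r sinθ, d + r cosθ).
Differentiating tanφ: φ̇ = rω(d cosθ + r)/(d² + r² + 2dr cosθ).
d² + r² + 2dr cosθ = |CA|² = 0.0045413 m²;  d cosθ + r = -0.051759 m.
|ω_lever| = |0.0504·5.969·-0.051759| / 0.0045413 = 3.4288 rad/s.

3.43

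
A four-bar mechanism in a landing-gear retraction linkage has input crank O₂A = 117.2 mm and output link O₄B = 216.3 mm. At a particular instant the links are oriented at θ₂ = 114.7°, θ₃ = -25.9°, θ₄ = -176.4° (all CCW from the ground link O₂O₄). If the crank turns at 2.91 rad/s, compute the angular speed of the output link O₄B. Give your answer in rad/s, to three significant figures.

2.03

ω₂ = 2.91 rad/s
Differentiating the loop-closure r₂e^{iθ₂}+r₃e^{iθ₃}=r₁+r₄e^{iθ₄} gives r₂ω₂e^{iθ₂}+r₃ω₃e^{iθ₃}=r₄ω₄e^{iθ₄}.
Eliminating the other unknown: ω₄ = r₂ω₂ sin(θ₂−θ₃) / [r₄ sin(θ₄−θ₃)].
Numerator sine = +0.63473; denominator sine = -0.49242.
Result = 0.1172·2.91·(+0.63473) / (0.2163·(-0.49242)) = -2.0324 rad/s; magnitude 2.0324 rad/s.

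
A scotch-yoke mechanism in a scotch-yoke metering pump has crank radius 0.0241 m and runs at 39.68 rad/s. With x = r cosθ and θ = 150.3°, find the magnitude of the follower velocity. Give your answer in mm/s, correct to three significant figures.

ω = 39.68 rad/s
x = r cosθ ⇒ ẋ = −rω sinθ.
|v| = rω|sinθ| = 0.0241·39.68·|sin 150.3°| = 0.4738 m/s = 473.8 mm/s.

474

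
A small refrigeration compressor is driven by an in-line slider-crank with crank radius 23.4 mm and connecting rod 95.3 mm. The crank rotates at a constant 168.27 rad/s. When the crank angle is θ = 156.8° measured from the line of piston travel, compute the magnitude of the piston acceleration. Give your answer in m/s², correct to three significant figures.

ω = 168.3 rad/s
x(θ) = r cosθ + √(L² − r² sin²θ); with ω constant, a = ω²·d²x/dθ².
d²x/dθ² = −r cosθ − r²(cos2θ)/√u − r⁴ sin²2θ/(4u^{3/2}),  u = L² − r² sin²θ = 0.00899711 m².
Substituting r = 0.0234 m, L = 0.0953 m, θ = 156.8°: d²x/dθ² = +0.017481 m.
a = ω²·d²x/dθ² = (168.3)²·(+0.017481) = +494.96 m/s²;  |a| = 494.96 m/s².

495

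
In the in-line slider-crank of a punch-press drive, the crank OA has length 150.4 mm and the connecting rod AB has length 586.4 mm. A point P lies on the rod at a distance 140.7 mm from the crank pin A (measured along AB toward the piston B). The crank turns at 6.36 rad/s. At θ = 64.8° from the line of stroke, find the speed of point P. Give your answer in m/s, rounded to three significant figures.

ω = 6.36 rad/s.  Crank-pin speed |V_A| = rω = 0.95654 m/s, perpendicular to OA.
Rod angle: sinφ = −(r/L) sinθ ⇒ φ = -13.419°; ω_rod = −rω cosθ/√(L²−r²sin²θ) = -0.71403 rad/s.
V_P = V_A + ω_rod × AP, with AP = 0.1407 m along the rod.
Components: V_Px = −rω sinθ − a·ω_rod·sinφ = -0.88882 m/s;  V_Py = rω cosθ + a·ω_rod·cosφ = +0.30956 m/s.
|V_P| = √(V_Px² + V_Py²) = 0.94118 m/s.

0.941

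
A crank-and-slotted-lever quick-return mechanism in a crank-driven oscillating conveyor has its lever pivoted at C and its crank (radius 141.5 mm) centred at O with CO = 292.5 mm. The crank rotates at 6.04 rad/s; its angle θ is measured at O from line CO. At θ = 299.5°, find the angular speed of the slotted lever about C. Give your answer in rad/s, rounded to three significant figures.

ω = 6.04 rad/s
Crank pin A relative to C: A = (d + r cosθ, r sinθ); lever angle φ = atan2(r sinθ, d + r cosθ).
Differentiating tanφ: φ̇ = rω(d cosθ + r)/(d² + r² + 2dr cosθ).
d² + r² + 2dr cosθ = |CA|² = 0.14634 m²;  d cosθ + r = +0.28553 m.
|ω_lever| = |0.1415·6.04·+0.28553| / 0.14634 = 1.6676 rad/s.

1.67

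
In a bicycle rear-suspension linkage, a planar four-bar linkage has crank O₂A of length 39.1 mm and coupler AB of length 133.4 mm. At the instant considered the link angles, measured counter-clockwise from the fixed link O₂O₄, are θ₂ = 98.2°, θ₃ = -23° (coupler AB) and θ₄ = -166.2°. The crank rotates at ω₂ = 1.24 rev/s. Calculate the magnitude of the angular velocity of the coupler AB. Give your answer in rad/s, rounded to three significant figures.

ω₂ = 7.791 rad/s (from 1.24 rev/s).
Differentiating the loop-closure r₂e^{iθ₂}+r₃e^{iθ₃}=r₁+r₄e^{iθ₄} gives r₂ω₂e^{iθ₂}+r₃ω₃e^{iθ₃}=r₄ω₄e^{iθ₄}.
Eliminating the other unknown: ω₃ = r₂ω₂ sin(θ₄−θ₂) / [r₃ sin(θ₃−θ₄)].
Numerator sine = +0.99523; denominator sine = +0.59902.
Result = 0.0391·7.791·(+0.99523) / (0.1334·(+0.59902)) = +3.794 rad/s; magnitude 3.794 rad/s.

3.79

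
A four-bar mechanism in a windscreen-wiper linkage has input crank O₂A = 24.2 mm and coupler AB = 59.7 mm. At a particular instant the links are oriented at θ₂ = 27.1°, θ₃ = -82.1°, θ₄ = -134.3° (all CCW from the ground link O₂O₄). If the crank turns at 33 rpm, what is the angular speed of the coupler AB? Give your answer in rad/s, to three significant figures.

0.565

ω₂ = 3.456 rad/s (from 33 rpm).
Differentiating the loop-closure r₂e^{iθ₂}+r₃e^{iθ₃}=r₁+r₄e^{iθ₄} gives r₂ω₂e^{iθ₂}+r₃ω₃e^{iθ₃}=r₄ω₄e^{iθ₄}.
Eliminating the other unknown: ω₃ = r₂ω₂ sin(θ₄−θ₂) / [r₃ sin(θ₃−θ₄)].
Numerator sine = -0.31896; denominator sine = +0.79016.
Result = 0.0242·3.456·(-0.31896) / (0.0597·(+0.79016)) = -0.56547 rad/s; magnitude 0.56547 rad/s.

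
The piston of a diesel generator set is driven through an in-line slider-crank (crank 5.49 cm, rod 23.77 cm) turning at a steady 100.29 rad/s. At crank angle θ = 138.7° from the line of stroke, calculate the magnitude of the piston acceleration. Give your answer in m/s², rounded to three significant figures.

ω = 100.3 rad/s
x(θ) = r cosθ + √(L² − r² sin²θ); with ω constant, a = ω²·d²x/dθ².
d²x/dθ² = −r cosθ − r²(cos2θ)/√u − r⁴ sin²2θ/(4u^{3/2}),  u = L² − r² sin²θ = 0.0551884 m².
Substituting r = 0.0549 m, L = 0.2377 m, θ = 138.7°: d²x/dθ² = +0.03942 m.
a = ω²·d²x/dθ² = (100.3)²·(+0.03942) = +396.49 m/s²;  |a| = 396.49 m/s².

396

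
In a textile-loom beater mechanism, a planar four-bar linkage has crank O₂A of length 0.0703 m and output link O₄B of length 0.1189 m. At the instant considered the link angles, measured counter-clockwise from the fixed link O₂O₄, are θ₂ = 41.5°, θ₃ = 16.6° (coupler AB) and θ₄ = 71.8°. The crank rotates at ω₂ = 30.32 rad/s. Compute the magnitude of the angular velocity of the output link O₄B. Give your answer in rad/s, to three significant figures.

9.19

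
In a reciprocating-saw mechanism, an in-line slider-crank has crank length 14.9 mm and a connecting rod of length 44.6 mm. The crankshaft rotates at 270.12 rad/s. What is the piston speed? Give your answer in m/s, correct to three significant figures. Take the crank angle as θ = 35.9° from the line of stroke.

ω = 270.1 rad/s
For an in-line slider-crank, x = r cosθ + √(L² − r² sin²θ), so v = −rω sinθ·[1 + r cosθ/√(L² − r² sin²θ)].
With r = 0.0149 m, L = 0.0446 m, θ = 35.9°: √(L² − r² sin²θ) = 0.043736 m.
v = −0.0149·270.1·0.58637·[1 + 0.0149·0.81004/0.043736] = -3.0113 m/s.
|v| = 3.0113 m/s.

3.01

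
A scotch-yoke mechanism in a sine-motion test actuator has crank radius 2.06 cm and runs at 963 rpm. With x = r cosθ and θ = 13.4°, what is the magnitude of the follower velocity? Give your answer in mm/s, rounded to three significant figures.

481

ω = 100.8 rad/s (from 963 rpm).
x = r cosθ ⇒ ẋ = −rω sinθ.
|v| = rω|sinθ| = 0.0206·100.8·|sin 13.4°| = 0.48144 m/s = 481.44 mm/s.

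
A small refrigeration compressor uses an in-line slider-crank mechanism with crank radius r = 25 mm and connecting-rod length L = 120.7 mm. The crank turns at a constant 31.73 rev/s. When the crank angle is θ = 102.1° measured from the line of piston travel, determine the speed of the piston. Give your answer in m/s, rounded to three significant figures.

ω = 2π·31.7 = 199.4 rad/s
For an in-line slider-crank, x = r cosθ + √(L² − r² sin²θ), so v = −rω sinθ·[1 + r cosθ/√(L² − r² sin²θ)].
With r = 0.025 m, L = 0.1207 m, θ = 102.1°: √(L² − r² sin²θ) = 0.1182 m.
v = −0.025·199.4·0.97778·[1 + 0.025·-0.20962/0.1182] = -4.6573 m/s.
|v| = 4.6573 m/s.

4.66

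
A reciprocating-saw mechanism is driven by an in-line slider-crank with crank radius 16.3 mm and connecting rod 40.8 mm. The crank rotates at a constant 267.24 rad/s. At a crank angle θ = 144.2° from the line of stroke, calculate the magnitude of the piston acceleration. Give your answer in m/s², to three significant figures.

ω = 267.2 rad/s
x(θ) = r cosθ + √(L² − r² sin²θ); with ω constant, a = ω²·d²x/dθ².
d²x/dθ² = −r cosθ − r²(cos2θ)/√u − r⁴ sin²2θ/(4u^{3/2}),  u = L² − r² sin²θ = 0.00157373 m².
Substituting r = 0.0163 m, L = 0.0408 m, θ = 144.2°: d²x/dθ² = +0.010852 m.
a = ω²·d²x/dθ² = (267.2)²·(+0.010852) = +775 m/s²;  |a| = 775 m/s².

775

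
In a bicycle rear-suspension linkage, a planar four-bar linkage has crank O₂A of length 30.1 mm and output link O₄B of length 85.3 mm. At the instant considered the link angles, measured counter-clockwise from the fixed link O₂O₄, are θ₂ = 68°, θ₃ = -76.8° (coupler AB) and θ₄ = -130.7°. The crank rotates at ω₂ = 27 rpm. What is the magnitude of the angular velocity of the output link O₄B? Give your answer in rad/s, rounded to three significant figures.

ω₂ = 2.827 rad/s (from 27 rpm).
Differentiating the loop-closure r₂e^{iθ₂}+r₃e^{iθ₃}=r₁+r₄e^{iθ₄} gives r₂ω₂e^{iθ₂}+r₃ω₃e^{iθ₃}=r₄ω₄e^{iθ₄}.
Eliminating the other unknown: ω₄ = r₂ω₂ sin(θ₂−θ₃) / [r₄ sin(θ₄−θ₃)].
Numerator sine = +0.57643; denominator sine = -0.80799.
Result = 0.0301·2.827·(+0.57643) / (0.0853·(-0.80799)) = -0.71179 rad/s; magnitude 0.71179 rad/s.

0.712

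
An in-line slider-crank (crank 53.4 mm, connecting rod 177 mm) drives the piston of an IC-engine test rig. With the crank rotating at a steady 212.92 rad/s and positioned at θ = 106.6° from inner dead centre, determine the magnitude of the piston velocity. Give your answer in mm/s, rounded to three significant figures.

9920

ω = 212.9 rad/s
For an in-line slider-crank, x = r cosθ + √(L² − r² sin²θ), so v = −rω sinθ·[1 + r cosθ/√(L² − r² sin²θ)].
With r = 0.0534 m, L = 0.177 m, θ = 106.6°: √(L² − r² sin²θ) = 0.16944 m.
v = −0.0534·212.9·0.95832·[1 + 0.0534·-0.28569/0.16944] = -9.915 m/s.
|v| = 9.915 m/s = 9915 mm/s.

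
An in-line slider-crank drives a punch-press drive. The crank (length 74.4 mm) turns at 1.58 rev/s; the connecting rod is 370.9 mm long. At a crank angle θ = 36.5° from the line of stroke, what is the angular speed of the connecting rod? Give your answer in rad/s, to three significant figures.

1.61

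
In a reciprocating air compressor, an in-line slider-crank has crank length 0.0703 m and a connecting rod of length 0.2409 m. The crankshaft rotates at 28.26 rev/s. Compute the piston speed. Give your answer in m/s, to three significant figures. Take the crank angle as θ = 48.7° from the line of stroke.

11.2

ω = 2π·28.3 = 177.6 rad/s
For an in-line slider-crank, x = r cosθ + √(L² − r² sin²θ), so v = −rω sinθ·[1 + r cosθ/√(L² − r² sin²θ)].
With r = 0.0703 m, L = 0.2409 m, θ = 48.7°: √(L² − r² sin²θ) = 0.23504 m.
v = −0.0703·177.6·0.75126·[1 + 0.0703·0.66000/0.23504] = -11.229 m/s.
|v| = 11.229 m/s.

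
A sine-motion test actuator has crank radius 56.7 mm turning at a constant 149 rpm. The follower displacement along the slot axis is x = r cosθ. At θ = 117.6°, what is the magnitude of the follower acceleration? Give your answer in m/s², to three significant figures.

ω = 15.6 rad/s (from 149 rpm).
x = r cosθ ⇒ ẍ = −rω² cosθ (ω constant).
|a| = rω²|cosθ| = 0.0567·(15.6)²·|cos 117.6°| = 6.3955 m/s².

6.40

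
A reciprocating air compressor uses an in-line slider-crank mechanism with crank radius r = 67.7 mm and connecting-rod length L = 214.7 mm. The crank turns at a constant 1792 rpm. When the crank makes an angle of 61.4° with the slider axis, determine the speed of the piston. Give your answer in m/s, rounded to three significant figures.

12.9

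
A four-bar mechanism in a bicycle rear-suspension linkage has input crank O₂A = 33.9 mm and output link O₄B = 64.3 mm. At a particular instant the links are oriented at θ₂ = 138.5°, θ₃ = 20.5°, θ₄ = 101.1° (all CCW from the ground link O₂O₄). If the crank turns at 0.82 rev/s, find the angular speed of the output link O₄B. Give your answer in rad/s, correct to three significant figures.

2.43

ω₂ = 5.152 rad/s (from 0.82 rev/s).
Differentiating the loop-closure r₂e^{iθ₂}+r₃e^{iθ₃}=r₁+r₄e^{iθ₄} gives r₂ω₂e^{iθ₂}+r₃ω₃e^{iθ₃}=r₄ω₄e^{iθ₄}.
Eliminating the other unknown: ω₄ = r₂ω₂ sin(θ₂−θ₃) / [r₄ sin(θ₄−θ₃)].
Numerator sine = +0.88295; denominator sine = +0.98657.
Result = 0.0339·5.152·(+0.88295) / (0.0643·(+0.98657)) = +2.431 rad/s; magnitude 2.431 rad/s.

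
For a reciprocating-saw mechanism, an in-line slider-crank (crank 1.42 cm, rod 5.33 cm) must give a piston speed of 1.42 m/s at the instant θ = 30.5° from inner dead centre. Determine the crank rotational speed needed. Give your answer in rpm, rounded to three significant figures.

1530

For an in-line slider-crank, |v_piston| = rω|sinθ|·[1 + r cosθ/√(L² − r² sin²θ)].
With r = 0.0142 m, L = 0.0533 m, θ = 30.5°: the bracketed kinematic factor |dx/dθ| = 0.0088768 m.
ω = v/|dx/dθ| = 1.42/0.0088768 = 159.97 rad/s.
N = 60ω/(2π) = 1527.6 rpm.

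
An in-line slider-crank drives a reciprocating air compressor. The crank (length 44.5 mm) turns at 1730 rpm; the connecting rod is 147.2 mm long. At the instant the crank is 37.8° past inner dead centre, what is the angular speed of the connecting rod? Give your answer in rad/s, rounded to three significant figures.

44.0

ω = 181.2 rad/s (converted from 1730 rpm).
The rod makes angle φ with the slider axis where L sinφ = r sinθ; differentiating, L cosφ·φ̇ = r ω cosθ.
L cosφ = √(L² − r² sin²θ) = 0.14465 m.
|ω_rod| = r ω |cosθ| / √(L² − r² sin²θ) = 0.0445·181.2·0.79016/0.14465 = 44.038 rad/s.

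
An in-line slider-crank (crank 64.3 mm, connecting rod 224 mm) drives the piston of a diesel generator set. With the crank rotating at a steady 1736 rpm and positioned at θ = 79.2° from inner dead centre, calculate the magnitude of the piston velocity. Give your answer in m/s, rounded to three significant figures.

12.1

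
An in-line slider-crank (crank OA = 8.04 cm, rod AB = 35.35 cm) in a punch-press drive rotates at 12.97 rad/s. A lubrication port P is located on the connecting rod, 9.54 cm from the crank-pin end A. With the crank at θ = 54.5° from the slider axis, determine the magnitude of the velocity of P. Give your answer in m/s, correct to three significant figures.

0.985

ω = 12.97 rad/s.  Crank-pin speed |V_A| = rω = 1.0428 m/s, perpendicular to OA.
Rod angle: sinφ = −(r/L) sinθ ⇒ φ = -10.671°; ω_rod = −rω cosθ/√(L²−r²sin²θ) = -1.7432 rad/s.
V_P = V_A + ω_rod × AP, with AP = 0.0954 m along the rod.
Components: V_Px = −rω sinθ − a·ω_rod·sinφ = -0.87974 m/s;  V_Py = rω cosθ + a·ω_rod·cosφ = +0.44213 m/s.
|V_P| = √(V_Px² + V_Py²) = 0.98459 m/s.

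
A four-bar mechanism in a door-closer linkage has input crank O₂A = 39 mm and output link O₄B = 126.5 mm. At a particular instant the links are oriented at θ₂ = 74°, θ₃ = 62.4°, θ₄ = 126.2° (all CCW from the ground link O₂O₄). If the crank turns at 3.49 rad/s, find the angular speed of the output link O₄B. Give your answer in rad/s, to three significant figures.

ω₂ = 3.49 rad/s
Differentiating the loop-closure r₂e^{iθ₂}+r₃e^{iθ₃}=r₁+r₄e^{iθ₄} gives r₂ω₂e^{iθ₂}+r₃ω₃e^{iθ₃}=r₄ω₄e^{iθ₄}.
Eliminating the other unknown: ω₄ = r₂ω₂ sin(θ₂−θ₃) / [r₄ sin(θ₄−θ₃)].
Numerator sine = +0.20108; denominator sine = +0.89726.
Result = 0.039·3.49·(+0.20108) / (0.1265·(+0.89726)) = +0.24113 rad/s; magnitude 0.24113 rad/s.

0.241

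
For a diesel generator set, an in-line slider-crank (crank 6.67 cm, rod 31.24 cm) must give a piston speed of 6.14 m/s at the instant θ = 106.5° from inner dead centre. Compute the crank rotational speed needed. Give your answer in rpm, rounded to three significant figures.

977

For an in-line slider-crank, |v_piston| = rω|sinθ|·[1 + r cosθ/√(L² − r² sin²θ)].
With r = 0.0667 m, L = 0.3124 m, θ = 106.5°: the bracketed kinematic factor |dx/dθ| = 0.059991 m.
ω = v/|dx/dθ| = 6.14/0.059991 = 102.35 rad/s.
N = 60ω/(2π) = 977.35 rpm.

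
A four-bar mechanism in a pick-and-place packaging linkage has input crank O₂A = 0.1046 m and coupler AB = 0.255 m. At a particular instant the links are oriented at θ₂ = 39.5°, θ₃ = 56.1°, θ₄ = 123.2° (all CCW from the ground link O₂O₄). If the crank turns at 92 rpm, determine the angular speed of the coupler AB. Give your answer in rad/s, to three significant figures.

4.26

ω₂ = 9.634 rad/s (from 92 rpm).
Differentiating the loop-closure r₂e^{iθ₂}+r₃e^{iθ₃}=r₁+r₄e^{iθ₄} gives r₂ω₂e^{iθ₂}+r₃ω₃e^{iθ₃}=r₄ω₄e^{iθ₄}.
Eliminating the other unknown: ω₃ = r₂ω₂ sin(θ₄−θ₂) / [r₃ sin(θ₃−θ₄)].
Numerator sine = +0.99396; denominator sine = -0.92119.
Result = 0.1046·9.634·(+0.99396) / (0.255·(-0.92119)) = -4.2641 rad/s; magnitude 4.2641 rad/s.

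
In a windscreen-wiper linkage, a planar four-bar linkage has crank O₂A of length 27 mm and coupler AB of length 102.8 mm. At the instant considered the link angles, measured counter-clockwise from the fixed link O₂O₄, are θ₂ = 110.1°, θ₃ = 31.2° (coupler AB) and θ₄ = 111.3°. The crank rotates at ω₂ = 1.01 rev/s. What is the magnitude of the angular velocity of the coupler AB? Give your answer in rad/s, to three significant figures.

ω₂ = 6.346 rad/s (from 1.01 rev/s).
Differentiating the loop-closure r₂e^{iθ₂}+r₃e^{iθ₃}=r₁+r₄e^{iθ₄} gives r₂ω₂e^{iθ₂}+r₃ω₃e^{iθ₃}=r₄ω₄e^{iθ₄}.
Eliminating the other unknown: ω₃ = r₂ω₂ sin(θ₄−θ₂) / [r₃ sin(θ₃−θ₄)].
Numerator sine = +0.02094; denominator sine = -0.98511.
Result = 0.027·6.346·(+0.02094) / (0.1028·(-0.98511)) = -0.035434 rad/s; magnitude 0.035434 rad/s.

0.0354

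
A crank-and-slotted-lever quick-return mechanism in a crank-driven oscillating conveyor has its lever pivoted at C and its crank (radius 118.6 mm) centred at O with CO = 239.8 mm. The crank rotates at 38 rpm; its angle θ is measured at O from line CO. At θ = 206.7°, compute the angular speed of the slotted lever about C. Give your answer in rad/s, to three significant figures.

ω = 3.979 rad/s (from 38 rpm).
Crank pin A relative to C: A = (d + r cosθ, r sinθ); lever angle φ = atan2(r sinθ, d + r cosθ).
Differentiating tanφ: φ̇ = rω(d cosθ + r)/(d² + r² + 2dr cosθ).
d² + r² + 2dr cosθ = |CA|² = 0.0207545 m²;  d cosθ + r = -0.09563 m.
|ω_lever| = |0.1186·3.979·-0.09563| / 0.0207545 = 2.1746 rad/s.

2.17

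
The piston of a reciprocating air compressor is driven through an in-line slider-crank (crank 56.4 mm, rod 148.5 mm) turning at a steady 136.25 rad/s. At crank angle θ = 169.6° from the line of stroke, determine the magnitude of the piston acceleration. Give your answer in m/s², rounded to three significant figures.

655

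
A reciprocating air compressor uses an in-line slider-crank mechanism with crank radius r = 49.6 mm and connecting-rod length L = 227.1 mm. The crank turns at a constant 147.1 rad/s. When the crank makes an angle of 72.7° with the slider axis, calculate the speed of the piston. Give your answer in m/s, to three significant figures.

7.43

ω = 147.1 rad/s
For an in-line slider-crank, x = r cosθ + √(L² − r² sin²θ), so v = −rω sinθ·[1 + r cosθ/√(L² − r² sin²θ)].
With r = 0.0496 m, L = 0.2271 m, θ = 72.7°: √(L² − r² sin²θ) = 0.22211 m.
v = −0.0496·147.1·0.95476·[1 + 0.0496·0.29737/0.22211] = -7.4287 m/s.
|v| = 7.4287 m/s.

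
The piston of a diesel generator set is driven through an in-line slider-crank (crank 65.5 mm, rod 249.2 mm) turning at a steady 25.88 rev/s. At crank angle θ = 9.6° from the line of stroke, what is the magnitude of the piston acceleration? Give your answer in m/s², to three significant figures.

2140

ω = 2π·25.9 = 162.6 rad/s
x(θ) = r cosθ + √(L² − r² sin²θ); with ω constant, a = ω²·d²x/dθ².
d²x/dθ² = −r cosθ − r²(cos2θ)/√u − r⁴ sin²2θ/(4u^{3/2}),  u = L² − r² sin²θ = 0.0619813 m².
Substituting r = 0.0655 m, L = 0.2492 m, θ = 9.6°: d²x/dθ² = -0.080889 m.
a = ω²·d²x/dθ² = (162.6)²·(-0.080889) = -2138.8 m/s²;  |a| = 2138.8 m/s².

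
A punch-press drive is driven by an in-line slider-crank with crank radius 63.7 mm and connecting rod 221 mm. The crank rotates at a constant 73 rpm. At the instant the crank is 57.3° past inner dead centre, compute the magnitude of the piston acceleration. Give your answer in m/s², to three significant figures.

ω = 2π·73/60 = 7.645 rad/s
x(θ) = r cosθ + √(L² − r² sin²θ); with ω constant, a = ω²·d²x/dθ².
d²x/dθ² = −r cosθ − r²(cos2θ)/√u − r⁴ sin²2θ/(4u^{3/2}),  u = L² − r² sin²θ = 0.0459676 m².
Substituting r = 0.0637 m, L = 0.221 m, θ = 57.3°: d²x/dθ² = -0.02688 m.
a = ω²·d²x/dθ² = (7.645)²·(-0.02688) = -1.5709 m/s²;  |a| = 1.5709 m/s².

1.57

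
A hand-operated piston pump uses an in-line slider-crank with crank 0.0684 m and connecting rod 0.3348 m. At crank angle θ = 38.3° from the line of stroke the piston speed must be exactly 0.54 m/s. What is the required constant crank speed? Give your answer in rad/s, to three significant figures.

11.0

For an in-line slider-crank, |v_piston| = rω|sinθ|·[1 + r cosθ/√(L² − r² sin²θ)].
With r = 0.0684 m, L = 0.3348 m, θ = 38.3°: the bracketed kinematic factor |dx/dθ| = 0.049245 m.
ω = v/|dx/dθ| = 0.54/0.049245 = 10.966 rad/s.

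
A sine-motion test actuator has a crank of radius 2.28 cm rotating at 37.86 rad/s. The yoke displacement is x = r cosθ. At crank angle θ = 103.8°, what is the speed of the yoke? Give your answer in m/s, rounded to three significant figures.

0.838

ω = 37.86 rad/s
x = r cosθ ⇒ ẋ = −rω sinθ.
|v| = rω|sinθ| = 0.0228·37.86·|sin 103.8°| = 0.83829 m/s.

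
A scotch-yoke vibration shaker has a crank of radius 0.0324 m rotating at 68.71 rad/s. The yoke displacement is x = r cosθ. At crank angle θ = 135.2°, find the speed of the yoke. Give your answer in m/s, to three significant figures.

1.57

ω = 68.71 rad/s
x = r cosθ ⇒ ẋ = −rω sinθ.
|v| = rω|sinθ| = 0.0324·68.71·|sin 135.2°| = 1.5687 m/s.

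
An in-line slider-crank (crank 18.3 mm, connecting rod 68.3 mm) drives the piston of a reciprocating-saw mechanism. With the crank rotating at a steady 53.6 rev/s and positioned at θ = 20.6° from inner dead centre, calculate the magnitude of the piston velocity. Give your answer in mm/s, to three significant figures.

ω = 2π·53.6 = 336.8 rad/s
For an in-line slider-crank, x = r cosθ + √(L² − r² sin²θ), so v = −rω sinθ·[1 + r cosθ/√(L² − r² sin²θ)].
With r = 0.0183 m, L = 0.0683 m, θ = 20.6°: √(L² − r² sin²θ) = 0.067996 m.
v = −0.0183·336.8·0.35184·[1 + 0.0183·0.93606/0.067996] = -2.7147 m/s.
|v| = 2.7147 m/s = 2714.7 mm/s.

2710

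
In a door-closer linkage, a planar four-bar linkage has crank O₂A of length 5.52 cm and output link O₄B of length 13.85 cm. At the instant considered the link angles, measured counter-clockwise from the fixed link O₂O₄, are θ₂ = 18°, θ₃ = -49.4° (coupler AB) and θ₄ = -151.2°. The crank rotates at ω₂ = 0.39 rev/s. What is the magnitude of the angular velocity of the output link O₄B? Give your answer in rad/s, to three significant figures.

0.921

ω₂ = 2.45 rad/s (from 0.39 rev/s).
Differentiating the loop-closure r₂e^{iθ₂}+r₃e^{iθ₃}=r₁+r₄e^{iθ₄} gives r₂ω₂e^{iθ₂}+r₃ω₃e^{iθ₃}=r₄ω₄e^{iθ₄}.
Eliminating the other unknown: ω₄ = r₂ω₂ sin(θ₂−θ₃) / [r₄ sin(θ₄−θ₃)].
Numerator sine = +0.92321; denominator sine = -0.97887.
Result = 0.0552·2.45·(+0.92321) / (0.1385·(-0.97887)) = -0.92111 rad/s; magnitude 0.92111 rad/s.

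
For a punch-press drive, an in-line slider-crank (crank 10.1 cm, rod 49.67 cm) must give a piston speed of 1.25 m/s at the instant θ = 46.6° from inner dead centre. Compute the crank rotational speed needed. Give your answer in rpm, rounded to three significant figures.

For an in-line slider-crank, |v_piston| = rω|sinθ|·[1 + r cosθ/√(L² − r² sin²θ)].
With r = 0.101 m, L = 0.4967 m, θ = 46.6°: the bracketed kinematic factor |dx/dθ| = 0.083751 m.
ω = v/|dx/dθ| = 1.25/0.083751 = 14.925 rad/s.
N = 60ω/(2π) = 142.53 rpm.

143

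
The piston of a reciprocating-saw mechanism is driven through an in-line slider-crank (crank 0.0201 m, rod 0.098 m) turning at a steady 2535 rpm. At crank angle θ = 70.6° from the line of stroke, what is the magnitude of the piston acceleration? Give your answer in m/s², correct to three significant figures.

241

ω = 2π·2535/60 = 265.5 rad/s
x(θ) = r cosθ + √(L² − r² sin²θ); with ω constant, a = ω²·d²x/dθ².
d²x/dθ² = −r cosθ − r²(cos2θ)/√u − r⁴ sin²2θ/(4u^{3/2}),  u = L² − r² sin²θ = 0.00924456 m².
Substituting r = 0.0201 m, L = 0.098 m, θ = 70.6°: d²x/dθ² = -0.0034197 m.
a = ω²·d²x/dθ² = (265.5)²·(-0.0034197) = -240.99 m/s²;  |a| = 240.99 m/s².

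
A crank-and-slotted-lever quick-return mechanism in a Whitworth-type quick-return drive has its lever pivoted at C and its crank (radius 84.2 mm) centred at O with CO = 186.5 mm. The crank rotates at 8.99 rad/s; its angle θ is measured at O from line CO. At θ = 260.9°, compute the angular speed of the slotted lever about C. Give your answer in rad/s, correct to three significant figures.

ω = 8.99 rad/s
Crank pin A relative to C: A = (d + r cosθ, r sinθ); lever angle φ = atan2(r sinθ, d + r cosθ).
Differentiating tanφ: φ̇ = rω(d cosθ + r)/(d² + r² + 2dr cosθ).
d² + r² + 2dr cosθ = |CA|² = 0.0369047 m²;  d cosθ + r = +0.054704 m.
|ω_lever| = |0.0842·8.99·+0.054704| / 0.0369047 = 1.122 rad/s.

1.12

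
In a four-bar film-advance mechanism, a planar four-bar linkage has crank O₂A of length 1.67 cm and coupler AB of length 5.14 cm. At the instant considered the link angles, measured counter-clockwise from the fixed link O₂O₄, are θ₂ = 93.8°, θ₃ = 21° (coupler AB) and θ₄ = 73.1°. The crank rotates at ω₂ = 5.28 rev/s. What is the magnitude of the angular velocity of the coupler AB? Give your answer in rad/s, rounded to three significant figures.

ω₂ = 33.18 rad/s (from 5.28 rev/s).
Differentiating the loop-closure r₂e^{iθ₂}+r₃e^{iθ₃}=r₁+r₄e^{iθ₄} gives r₂ω₂e^{iθ₂}+r₃ω₃e^{iθ₃}=r₄ω₄e^{iθ₄}.
Eliminating the other unknown: ω₃ = r₂ω₂ sin(θ₄−θ₂) / [r₃ sin(θ₃−θ₄)].
Numerator sine = -0.35347; denominator sine = -0.78908.
Result = 0.0167·33.18·(-0.35347) / (0.0514·(-0.78908)) = +4.8284 rad/s; magnitude 4.8284 rad/s.

4.83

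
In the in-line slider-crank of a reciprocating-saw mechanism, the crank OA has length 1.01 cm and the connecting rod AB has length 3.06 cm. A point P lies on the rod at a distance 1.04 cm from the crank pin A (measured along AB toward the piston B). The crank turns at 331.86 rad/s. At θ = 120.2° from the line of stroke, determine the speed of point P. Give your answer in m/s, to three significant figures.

ω = 331.9 rad/s.  Crank-pin speed |V_A| = rω = 3.3518 m/s, perpendicular to OA.
Rod angle: sinφ = −(r/L) sinθ ⇒ φ = -16.575°; ω_rod = −rω cosθ/√(L²−r²sin²θ) = +57.487 rad/s.
V_P = V_A + ω_rod × AP, with AP = 0.0104 m along the rod.
Components: V_Px = −rω sinθ − a·ω_rod·sinφ = -2.7263 m/s;  V_Py = rω cosθ + a·ω_rod·cosφ = -1.113 m/s.
|V_P| = √(V_Px² + V_Py²) = 2.9447 m/s.

2.94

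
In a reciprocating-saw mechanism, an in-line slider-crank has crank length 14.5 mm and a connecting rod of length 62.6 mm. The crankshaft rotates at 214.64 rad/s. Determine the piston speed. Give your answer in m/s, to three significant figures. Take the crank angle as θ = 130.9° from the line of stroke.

ω = 214.6 rad/s
For an in-line slider-crank, x = r cosθ + √(L² − r² sin²θ), so v = −rω sinθ·[1 + r cosθ/√(L² − r² sin²θ)].
With r = 0.0145 m, L = 0.0626 m, θ = 130.9°: √(L² − r² sin²θ) = 0.061633 m.
v = −0.0145·214.6·0.75585·[1 + 0.0145·-0.65474/0.061633] = -1.9901 m/s.
|v| = 1.9901 m/s.

1.99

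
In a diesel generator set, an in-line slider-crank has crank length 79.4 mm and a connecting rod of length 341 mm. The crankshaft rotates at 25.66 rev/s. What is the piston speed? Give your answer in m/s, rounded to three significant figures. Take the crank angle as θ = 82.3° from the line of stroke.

ω = 2π·25.7 = 161.2 rad/s
For an in-line slider-crank, x = r cosθ + √(L² − r² sin²θ), so v = −rω sinθ·[1 + r cosθ/√(L² − r² sin²θ)].
With r = 0.0794 m, L = 0.341 m, θ = 82.3°: √(L² − r² sin²θ) = 0.3318 m.
v = −0.0794·161.2·0.99098·[1 + 0.0794·0.13399/0.3318] = -13.093 m/s.
|v| = 13.093 m/s.

13.1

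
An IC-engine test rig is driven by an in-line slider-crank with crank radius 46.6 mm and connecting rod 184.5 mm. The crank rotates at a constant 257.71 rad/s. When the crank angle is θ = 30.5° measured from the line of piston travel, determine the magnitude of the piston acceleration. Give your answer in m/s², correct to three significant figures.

3060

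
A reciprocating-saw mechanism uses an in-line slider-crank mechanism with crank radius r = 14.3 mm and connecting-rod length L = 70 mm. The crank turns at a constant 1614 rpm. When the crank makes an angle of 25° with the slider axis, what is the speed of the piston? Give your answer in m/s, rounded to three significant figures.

ω = 2π·1614/60 = 169 rad/s
For an in-line slider-crank, x = r cosθ + √(L² − r² sin²θ), so v = −rω sinθ·[1 + r cosθ/√(L² − r² sin²θ)].
With r = 0.0143 m, L = 0.07 m, θ = 25°: √(L² − r² sin²θ) = 0.069739 m.
v = −0.0143·169·0.42262·[1 + 0.0143·0.90631/0.069739] = -1.2113 m/s.
|v| = 1.2113 m/s.

1.21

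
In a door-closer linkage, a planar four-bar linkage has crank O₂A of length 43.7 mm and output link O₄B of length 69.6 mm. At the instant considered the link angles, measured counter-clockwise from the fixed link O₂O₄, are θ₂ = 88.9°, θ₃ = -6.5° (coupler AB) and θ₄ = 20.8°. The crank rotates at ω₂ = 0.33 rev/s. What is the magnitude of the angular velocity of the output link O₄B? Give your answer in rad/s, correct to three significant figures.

2.83

ω₂ = 2.073 rad/s (from 0.33 rev/s).
Differentiating the loop-closure r₂e^{iθ₂}+r₃e^{iθ₃}=r₁+r₄e^{iθ₄} gives r₂ω₂e^{iθ₂}+r₃ω₃e^{iθ₃}=r₄ω₄e^{iθ₄}.
Eliminating the other unknown: ω₄ = r₂ω₂ sin(θ₂−θ₃) / [r₄ sin(θ₄−θ₃)].
Numerator sine = +0.99556; denominator sine = +0.45865.
Result = 0.0437·2.073·(+0.99556) / (0.0696·(+0.45865)) = +2.8259 rad/s; magnitude 2.8259 rad/s.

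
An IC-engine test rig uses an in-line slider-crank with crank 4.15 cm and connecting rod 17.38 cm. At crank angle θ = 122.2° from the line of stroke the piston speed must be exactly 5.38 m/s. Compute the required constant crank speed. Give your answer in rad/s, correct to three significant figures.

For an in-line slider-crank, |v_piston| = rω|sinθ|·[1 + r cosθ/√(L² − r² sin²θ)].
With r = 0.0415 m, L = 0.1738 m, θ = 122.2°: the bracketed kinematic factor |dx/dθ| = 0.030555 m.
ω = v/|dx/dθ| = 5.38/0.030555 = 176.08 rad/s.

176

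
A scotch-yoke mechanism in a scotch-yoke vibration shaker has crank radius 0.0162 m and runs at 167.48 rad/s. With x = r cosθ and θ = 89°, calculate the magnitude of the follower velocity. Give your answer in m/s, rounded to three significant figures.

ω = 167.5 rad/s
x = r cosθ ⇒ ẋ = −rω sinθ.
|v| = rω|sinθ| = 0.0162·167.5·|sin 89°| = 2.7128 m/s.

2.71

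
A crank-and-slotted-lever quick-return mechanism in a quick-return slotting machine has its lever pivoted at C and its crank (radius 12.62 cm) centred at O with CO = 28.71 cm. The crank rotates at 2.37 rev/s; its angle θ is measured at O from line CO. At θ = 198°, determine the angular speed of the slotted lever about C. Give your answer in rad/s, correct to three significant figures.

ω = 14.89 rad/s (from 2.37 rev/s).
Crank pin A relative to C: A = (d + r cosθ, r sinθ); lever angle φ = atan2(r sinθ, d + r cosθ).
Differentiating tanφ: φ̇ = rω(d cosθ + r)/(d² + r² + 2dr cosθ).
d² + r² + 2dr cosθ = |CA|² = 0.0294355 m²;  d cosθ + r = -0.14685 m.
|ω_lever| = |0.1262·14.89·-0.14685| / 0.0294355 = 9.3753 rad/s.

9.38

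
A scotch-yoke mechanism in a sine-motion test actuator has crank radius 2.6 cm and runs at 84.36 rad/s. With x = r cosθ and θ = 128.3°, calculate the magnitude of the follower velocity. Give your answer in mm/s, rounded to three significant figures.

1720

ω = 84.36 rad/s
x = r cosθ ⇒ ẋ = −rω sinθ.
|v| = rω|sinθ| = 0.026·84.36·|sin 128.3°| = 1.7213 m/s = 1721.3 mm/s.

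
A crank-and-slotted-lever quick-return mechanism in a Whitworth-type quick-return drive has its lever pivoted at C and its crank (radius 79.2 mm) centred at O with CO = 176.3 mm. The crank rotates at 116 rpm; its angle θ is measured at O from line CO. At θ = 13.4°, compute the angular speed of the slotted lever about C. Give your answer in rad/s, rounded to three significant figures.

3.74

ω = 12.15 rad/s (from 116 rpm).
Crank pin A relative to C: A = (d + r cosθ, r sinθ); lever angle φ = atan2(r sinθ, d + r cosθ).
Differentiating tanφ: φ̇ = rω(d cosθ + r)/(d² + r² + 2dr cosθ).
d² + r² + 2dr cosθ = |CA|² = 0.06452 m²;  d cosθ + r = +0.2507 m.
|ω_lever| = |0.0792·12.15·+0.2507| / 0.06452 = 3.7383 rad/s.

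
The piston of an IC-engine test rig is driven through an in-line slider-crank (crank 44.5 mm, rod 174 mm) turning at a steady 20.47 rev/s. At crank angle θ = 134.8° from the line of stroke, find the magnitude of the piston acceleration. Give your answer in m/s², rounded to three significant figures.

ω = 2π·20.5 = 128.6 rad/s
x(θ) = r cosθ + √(L² − r² sin²θ); with ω constant, a = ω²·d²x/dθ².
d²x/dθ² = −r cosθ − r²(cos2θ)/√u − r⁴ sin²2θ/(4u^{3/2}),  u = L² − r² sin²θ = 0.029279 m².
Substituting r = 0.0445 m, L = 0.174 m, θ = 134.8°: d²x/dθ² = +0.031241 m.
a = ω²·d²x/dθ² = (128.6)²·(+0.031241) = +516.8 m/s²;  |a| = 516.8 m/s².

517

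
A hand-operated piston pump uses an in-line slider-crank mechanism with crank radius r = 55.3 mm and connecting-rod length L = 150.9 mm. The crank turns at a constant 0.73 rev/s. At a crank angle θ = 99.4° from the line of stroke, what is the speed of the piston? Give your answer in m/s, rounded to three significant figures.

ω = 2π·0.73 = 4.587 rad/s
For an in-line slider-crank, x = r cosθ + √(L² − r² sin²θ), so v = −rω sinθ·[1 + r cosθ/√(L² − r² sin²θ)].
With r = 0.0553 m, L = 0.1509 m, θ = 99.4°: √(L² − r² sin²θ) = 0.14069 m.
v = −0.0553·4.587·0.98657·[1 + 0.0553·-0.16333/0.14069] = -0.23418 m/s.
|v| = 0.23418 m/s.

0.234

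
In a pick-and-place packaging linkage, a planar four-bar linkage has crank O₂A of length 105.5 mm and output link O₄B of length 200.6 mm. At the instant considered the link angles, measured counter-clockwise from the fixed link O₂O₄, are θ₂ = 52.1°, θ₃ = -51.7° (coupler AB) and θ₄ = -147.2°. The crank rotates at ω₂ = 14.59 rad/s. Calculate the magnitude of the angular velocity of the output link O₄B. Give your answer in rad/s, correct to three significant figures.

ω₂ = 14.59 rad/s
Differentiating the loop-closure r₂e^{iθ₂}+r₃e^{iθ₃}=r₁+r₄e^{iθ₄} gives r₂ω₂e^{iθ₂}+r₃ω₃e^{iθ₃}=r₄ω₄e^{iθ₄}.
Eliminating the other unknown: ω₄ = r₂ω₂ sin(θ₂−θ₃) / [r₄ sin(θ₄−θ₃)].
Numerator sine = +0.97113; denominator sine = -0.99540.
Result = 0.1055·14.59·(+0.97113) / (0.2006·(-0.99540)) = -7.4862 rad/s; magnitude 7.4862 rad/s.

7.49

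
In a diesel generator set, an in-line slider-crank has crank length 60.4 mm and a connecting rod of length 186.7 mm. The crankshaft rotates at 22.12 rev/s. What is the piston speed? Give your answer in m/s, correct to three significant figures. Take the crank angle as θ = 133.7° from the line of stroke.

ω = 2π·22.1 = 139 rad/s
For an in-line slider-crank, x = r cosθ + √(L² − r² sin²θ), so v = −rω sinθ·[1 + r cosθ/√(L² − r² sin²θ)].
With r = 0.0604 m, L = 0.1867 m, θ = 133.7°: √(L² − r² sin²θ) = 0.18152 m.
v = −0.0604·139·0.72297·[1 + 0.0604·-0.69088/0.18152] = -4.6739 m/s.
|v| = 4.6739 m/s.

4.67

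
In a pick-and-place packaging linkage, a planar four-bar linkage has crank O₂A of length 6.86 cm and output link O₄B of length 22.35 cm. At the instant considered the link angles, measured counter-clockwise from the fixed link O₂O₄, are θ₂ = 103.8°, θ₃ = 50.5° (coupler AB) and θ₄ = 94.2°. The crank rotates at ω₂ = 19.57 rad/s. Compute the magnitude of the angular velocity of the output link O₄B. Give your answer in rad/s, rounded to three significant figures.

6.97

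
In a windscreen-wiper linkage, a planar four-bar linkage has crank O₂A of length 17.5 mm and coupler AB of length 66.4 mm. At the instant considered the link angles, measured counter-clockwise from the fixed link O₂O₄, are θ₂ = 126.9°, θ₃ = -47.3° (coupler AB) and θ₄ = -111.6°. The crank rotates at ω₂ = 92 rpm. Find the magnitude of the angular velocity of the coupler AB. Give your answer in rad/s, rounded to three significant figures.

2.40

ω₂ = 9.634 rad/s (from 92 rpm).
Differentiating the loop-closure r₂e^{iθ₂}+r₃e^{iθ₃}=r₁+r₄e^{iθ₄} gives r₂ω₂e^{iθ₂}+r₃ω₃e^{iθ₃}=r₄ω₄e^{iθ₄}.
Eliminating the other unknown: ω₃ = r₂ω₂ sin(θ₄−θ₂) / [r₃ sin(θ₃−θ₄)].
Numerator sine = +0.85264; denominator sine = +0.90108.
Result = 0.0175·9.634·(+0.85264) / (0.0664·(+0.90108)) = +2.4026 rad/s; magnitude 2.4026 rad/s.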